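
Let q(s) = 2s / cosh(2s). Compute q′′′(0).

Write the quotient as an unknown series and match coefficients against numerator = denominator · series.
The coefficient of s^3 in the expansion is -4, so q′′′(0) = 3! * (-4) = -24.

-24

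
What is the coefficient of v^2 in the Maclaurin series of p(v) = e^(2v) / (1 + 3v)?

Expand each factor separately, then convolve coefficients.
p(0) = 1
p′(0) = -1
p′′(0) = 10
So c_2 = p′′(0)/2! = 5.

5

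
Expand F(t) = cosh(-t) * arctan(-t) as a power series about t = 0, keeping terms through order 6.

Write out both Maclaurin series and multiply, keeping only the needed powers.
F(0) = 0
F′(0) = -1
F′′(0) = 0
F′′′(0) = -1
F^(4)(0) = 0
F^(5)(0) = -9
F^(6)(0) = 0

-3*t^5/40 - t^3/6 - t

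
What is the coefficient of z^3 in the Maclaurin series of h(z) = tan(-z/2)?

-1/24

[z^0] = 0;  [z^1] = -1/2;  [z^2] = 0;  [z^3] = -1/24.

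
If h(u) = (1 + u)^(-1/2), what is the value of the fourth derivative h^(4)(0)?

105/16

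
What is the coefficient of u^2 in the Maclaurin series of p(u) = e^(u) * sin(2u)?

Multiply the two series term by term and collect like powers.

2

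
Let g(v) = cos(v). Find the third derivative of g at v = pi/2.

The coefficient of (v - pi/2)^3 in the expansion is 1/6, so g′′′(pi/2) = 3! * (1/6) = 1.

1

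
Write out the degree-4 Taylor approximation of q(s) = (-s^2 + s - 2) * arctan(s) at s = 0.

Multiply each power in the prefactor through the base expansion.
q(0) = 0
q′(0) = -2
q′′(0) = 2
q′′′(0) = -2
q^(4)(0) = -8

-s^4/3 - s^3/3 + s^2 - 2*s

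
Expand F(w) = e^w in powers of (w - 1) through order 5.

F(1) = e
F′(1) = e
F′′(1) = e
F′′′(1) = e
F^(4)(1) = e
F^(5)(1) = e
Then c_k = F^(k)(1)/k! gives each Taylor coefficient.

e*(w - 1)^5/120 + e*(w - 1)^4/24 + e*(w - 1)^3/6 + e*(w - 1)^2/2 + e*(w - 1) + e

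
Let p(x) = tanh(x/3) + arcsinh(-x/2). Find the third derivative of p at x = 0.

11/216

Expand each term separately and add.
From the series, [x^3] p = 11/1296; multiply by 3! = 6 to get 11/216.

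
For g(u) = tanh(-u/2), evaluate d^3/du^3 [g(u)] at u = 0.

Compute the successive derivatives at the expansion point and divide by k!.
From the series, [u^3] g = 1/24; multiply by 3! = 6 to get 1/4.

1/4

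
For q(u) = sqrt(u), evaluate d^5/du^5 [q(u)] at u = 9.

35/209952

The coefficient of (u - 9)^5 in the expansion is 7/5038848, so q^(5)(9) = 5! * (7/5038848) = 35/209952.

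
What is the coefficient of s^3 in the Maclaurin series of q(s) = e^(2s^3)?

q(0) = 1
q′(0) = 0
q′′(0) = 0
q′′′(0) = 12
So c_3 = q′′′(0)/3! = 2.

2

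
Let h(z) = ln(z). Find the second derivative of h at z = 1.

-1

From the series, [(z - 1)^2] h = -1/2; multiply by 2! = 2 to get -1.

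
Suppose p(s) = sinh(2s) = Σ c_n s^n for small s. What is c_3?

4/3

Use the known series and substitute for the argument.
p(0) = 0
p′(0) = 2
p′′(0) = 0
p′′′(0) = 8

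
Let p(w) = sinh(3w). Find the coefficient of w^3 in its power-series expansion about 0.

p(0) = 0
p′(0) = 3
p′′(0) = 0
p′′′(0) = 27
The Taylor polynomial is Σ p^(k)(0)/k! · w^k.

9/2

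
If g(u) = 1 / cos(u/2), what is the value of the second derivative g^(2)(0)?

Invert the denominator's series and multiply.
From the series, [u^2] g = 1/8; multiply by 2! = 2 to get 1/4.

1/4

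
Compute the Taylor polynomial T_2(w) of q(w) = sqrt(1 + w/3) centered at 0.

-w^2/72 + w/6 + 1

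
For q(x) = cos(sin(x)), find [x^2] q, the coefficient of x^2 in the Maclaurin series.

Substitute the inner expansion into the outer series and collect powers.
q(0) = 1
q′(0) = 0
q′′(0) = -1
So c_2 = q′′(0)/2! = -1/2.

-1/2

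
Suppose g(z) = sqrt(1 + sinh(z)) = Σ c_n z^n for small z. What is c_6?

Let u equal the inner series; expand the outer function in u and truncate.
g(0) = 1
g′(0) = 1/2
g′′(0) = -1/4
g′′′(0) = 7/8
g^(4)(0) = -31/16
g^(5)(0) = 241/32
g^(6)(0) = -2401/64
Then c_k = g^(k)(0)/k! gives each Taylor coefficient.

-2401/46080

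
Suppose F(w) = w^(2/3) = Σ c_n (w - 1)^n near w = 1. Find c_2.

Use the known series and substitute for the argument.
F(1) = 1
F′(1) = 2/3
F′′(1) = -2/9
Then c_k = F^(k)(1)/k! gives each Taylor coefficient.

-1/9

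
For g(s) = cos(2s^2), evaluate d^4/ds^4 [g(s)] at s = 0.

-48

The coefficient of s^4 in the expansion is -2, so g^(4)(0) = 4! * (-2) = -48.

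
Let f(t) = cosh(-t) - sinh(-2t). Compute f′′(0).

Combine the two series term by term.
The coefficient of t^2 in the expansion is 1/2, so f′′(0) = 2! * (1/2) = 1.

1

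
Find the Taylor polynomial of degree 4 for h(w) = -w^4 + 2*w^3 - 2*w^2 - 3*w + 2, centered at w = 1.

-(w - 1)^4 - 2*(w - 1)^3 - 2*(w - 1)^2 - 5*(w - 1) - 2

Apply the Taylor formula c_k = f^(k)(a)/k!.
h(1) = -2
h′(1) = -5
h′′(1) = -4
h′′′(1) = -12
h^(4)(1) = -24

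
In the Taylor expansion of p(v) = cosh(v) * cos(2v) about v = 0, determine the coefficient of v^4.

-7/24

Write out both Maclaurin series and multiply, keeping only the needed powers.
p(0) = 1
p′(0) = 0
p′′(0) = -3
p′′′(0) = 0
p^(4)(0) = -7
Dividing each by k! gives the coefficients c_0, ..., c_4.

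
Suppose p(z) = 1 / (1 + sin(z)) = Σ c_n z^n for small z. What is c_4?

2/3

Use the geometric series for the reciprocal, then substitute.
p(0) = 1
p′(0) = -1
p′′(0) = 2
p′′′(0) = -5
p^(4)(0) = 16
So c_4 = p^(4)(0)/4! = 2/3.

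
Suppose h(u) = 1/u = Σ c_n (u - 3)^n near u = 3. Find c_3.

-1/81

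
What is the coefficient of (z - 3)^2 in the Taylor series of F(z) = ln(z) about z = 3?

-1/18

F(3) = ln(3)
F′(3) = 1/3
F′′(3) = -1/9
Then c_k = F^(k)(3)/k! gives each Taylor coefficient.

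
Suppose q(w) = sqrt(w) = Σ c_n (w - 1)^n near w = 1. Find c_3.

1/16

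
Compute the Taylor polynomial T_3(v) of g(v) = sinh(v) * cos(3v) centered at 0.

Write out both Maclaurin series and multiply, keeping only the needed powers.
g(0) = 0
g′(0) = 1
g′′(0) = 0
g′′′(0) = -26
Dividing each by k! gives the coefficients c_0, ..., c_3.

-13*v^3/3 + v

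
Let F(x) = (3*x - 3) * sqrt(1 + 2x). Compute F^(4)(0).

81

Multiply each power in the prefactor through the base expansion.
From the series, [x^4] F = 27/8; multiply by 4! = 24 to get 81.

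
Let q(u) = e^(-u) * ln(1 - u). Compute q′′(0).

1

Multiply the two series term by term and collect like powers.
The coefficient of u^2 in the expansion is 1/2, so q′′(0) = 2! * (1/2) = 1.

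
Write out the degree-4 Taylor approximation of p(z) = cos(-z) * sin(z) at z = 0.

Multiply the two series term by term and collect like powers.
[z^0] = 0;  [z^1] = 1;  [z^2] = 0;  [z^3] = -2/3;  [z^4] = 0.

-2*z^3/3 + z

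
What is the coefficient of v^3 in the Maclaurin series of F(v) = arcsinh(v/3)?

F(0) = 0
F′(0) = 1/3
F′′(0) = 0
F′′′(0) = -1/27
Then c_k = F^(k)(0)/k! gives each Taylor coefficient.

-1/162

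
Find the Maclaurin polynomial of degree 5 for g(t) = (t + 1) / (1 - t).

Distribute the polynomial across the series and collect like powers.

2*t^5 + 2*t^4 + 2*t^3 + 2*t^2 + 2*t + 1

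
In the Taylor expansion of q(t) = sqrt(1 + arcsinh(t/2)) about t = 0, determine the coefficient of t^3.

Plug the Maclaurin series of the inner function into that of the outer and collect terms.
q(0) = 1
q′(0) = 1/4
q′′(0) = -1/16
q′′′(0) = -1/64
The Taylor polynomial is Σ q^(k)(0)/k! · t^k.

-1/384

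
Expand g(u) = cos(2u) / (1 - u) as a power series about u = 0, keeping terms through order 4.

Expand each factor separately, then convolve coefficients.
g(0) = 1
g′(0) = 1
g′′(0) = -2
g′′′(0) = -6
g^(4)(0) = -8

-u^4/3 - u^3 - u^2 + u + 1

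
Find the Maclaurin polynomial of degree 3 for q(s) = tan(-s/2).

-s^3/24 - s/2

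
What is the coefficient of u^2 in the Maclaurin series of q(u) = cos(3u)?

-9/2

q(0) = 1
q′(0) = 0
q′′(0) = -9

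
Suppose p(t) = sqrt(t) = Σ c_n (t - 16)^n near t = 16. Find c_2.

p(16) = 4
p′(16) = 1/8
p′′(16) = -1/256
So c_2 = p′′(16)/2! = -1/512.

-1/512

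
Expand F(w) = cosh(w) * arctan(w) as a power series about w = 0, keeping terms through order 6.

3*w^5/40 + w^3/6 + w

Take the Cauchy product of the two expansions.
[w^0] = 0;  [w^1] = 1;  [w^2] = 0;  [w^3] = 1/6;  [w^4] = 0;  [w^5] = 3/40;  [w^6] = 0.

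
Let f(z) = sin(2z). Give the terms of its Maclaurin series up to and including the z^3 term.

f(0) = 0
f′(0) = 2
f′′(0) = 0
f′′′(0) = -8
Then c_k = f^(k)(0)/k! gives each Taylor coefficient.

-4*z^3/3 + 2*z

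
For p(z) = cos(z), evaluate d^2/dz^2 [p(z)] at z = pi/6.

-sqrt(3)/2

The coefficient of (z - pi/6)^2 in the expansion is -sqrt(3)/4, so p′′(pi/6) = 2! * (-sqrt(3)/4) = -sqrt(3)/2.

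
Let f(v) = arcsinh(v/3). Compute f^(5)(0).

From the series, [v^5] f = 1/3240; multiply by 5! = 120 to get 1/27.

1/27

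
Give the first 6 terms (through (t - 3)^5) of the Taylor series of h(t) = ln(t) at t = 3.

(t - 3)^5/1215 - (t - 3)^4/324 + (t - 3)^3/81 - (t - 3)^2/18 + (t - 3)/3 + ln(3)

h(3) = ln(3)
h′(3) = 1/3
h′′(3) = -1/9
h′′′(3) = 2/27
h^(4)(3) = -2/27
h^(5)(3) = 8/81
Dividing each by k! gives the coefficients c_0, ..., c_5.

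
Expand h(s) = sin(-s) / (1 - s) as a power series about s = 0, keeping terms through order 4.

-5*s^4/6 - 5*s^3/6 - s^2 - s

Multiply the numerator's expansion by the denominator's geometric series.
[s^0] = 0;  [s^1] = -1;  [s^2] = -1;  [s^3] = -5/6;  [s^4] = -5/6.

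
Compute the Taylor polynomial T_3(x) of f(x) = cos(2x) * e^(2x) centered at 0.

-8*x^3/3 + 2*x + 1

Expand each factor separately, then convolve coefficients.
f(0) = 1
f′(0) = 2
f′′(0) = 0
f′′′(0) = -16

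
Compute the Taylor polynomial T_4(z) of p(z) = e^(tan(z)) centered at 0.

Compose series: expand the inner function first, then feed it into the outer expansion.
[z^0] = 1;  [z^1] = 1;  [z^2] = 1/2;  [z^3] = 1/2;  [z^4] = 3/8.

3*z^4/8 + z^3/2 + z^2/2 + z + 1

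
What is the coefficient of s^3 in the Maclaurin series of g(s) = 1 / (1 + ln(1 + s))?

Write 1/(1+u) = 1 - u + u^2 - u^3 + ... and substitute the series for u.
[s^0] = 1;  [s^1] = -1;  [s^2] = 3/2;  [s^3] = -7/3.

-7/3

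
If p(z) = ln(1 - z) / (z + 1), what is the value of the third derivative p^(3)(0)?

-5

Multiply the numerator's expansion by the denominator's geometric series.
The coefficient of z^3 in the expansion is -5/6, so p′′′(0) = 3! * (-5/6) = -5.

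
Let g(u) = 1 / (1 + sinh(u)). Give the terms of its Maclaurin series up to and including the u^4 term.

4*u^4/3 - 7*u^3/6 + u^2 - u + 1

Expand as Σ (-1)^k u^k with u equal to the inner function's series.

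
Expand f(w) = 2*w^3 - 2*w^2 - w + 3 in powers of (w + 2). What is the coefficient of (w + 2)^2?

Differentiate repeatedly and evaluate at the center.
f(-2) = -19
f′(-2) = 31
f′′(-2) = -28
The Taylor polynomial is Σ f^(k)(-2)/k! · (w + 2)^k.

-14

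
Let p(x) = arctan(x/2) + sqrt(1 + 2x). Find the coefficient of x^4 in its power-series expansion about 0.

-5/8

Add the two expansions coefficient-wise.
p(0) = 1
p′(0) = 3/2
p′′(0) = -1
p′′′(0) = 11/4
p^(4)(0) = -15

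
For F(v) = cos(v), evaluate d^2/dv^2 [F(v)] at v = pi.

1

Use the known series and substitute for the argument.
From the series, [(v - pi)^2] F = 1/2; multiply by 2! = 2 to get 1.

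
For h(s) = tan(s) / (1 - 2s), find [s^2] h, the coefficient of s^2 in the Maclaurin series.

2

Expand each factor separately, then convolve coefficients.
h(0) = 0
h′(0) = 1
h′′(0) = 4
Dividing each by k! gives the coefficients c_0, ..., c_2.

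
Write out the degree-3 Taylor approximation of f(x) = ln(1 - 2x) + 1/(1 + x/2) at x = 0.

-67*x^3/24 - 7*x^2/4 - 5*x/2 + 1

Add the two expansions coefficient-wise.
[x^0] = 1;  [x^1] = -5/2;  [x^2] = -7/4;  [x^3] = -67/24.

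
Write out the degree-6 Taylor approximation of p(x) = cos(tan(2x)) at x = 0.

Plug the Maclaurin series of the inner function into that of the outer and collect terms.

-388*x^6/45 - 14*x^4/3 - 2*x^2 + 1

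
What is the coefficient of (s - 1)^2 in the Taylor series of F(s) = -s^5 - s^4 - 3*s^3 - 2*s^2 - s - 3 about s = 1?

F(1) = -11
F′(1) = -23
F′′(1) = -54

-27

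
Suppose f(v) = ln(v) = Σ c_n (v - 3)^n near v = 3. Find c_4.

f(3) = ln(3)
f′(3) = 1/3
f′′(3) = -1/9
f′′′(3) = 2/27
f^(4)(3) = -2/27
So c_4 = f^(4)(3)/4! = -1/324.

-1/324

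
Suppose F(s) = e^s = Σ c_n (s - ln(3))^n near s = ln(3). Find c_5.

1/40

F(ln(3)) = 3
F′(ln(3)) = 3
F′′(ln(3)) = 3
F′′′(ln(3)) = 3
F^(4)(ln(3)) = 3
F^(5)(ln(3)) = 3
The Taylor polynomial is Σ F^(k)(ln(3))/k! · (s - ln(3))^k.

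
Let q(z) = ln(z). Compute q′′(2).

-1/4

From the series, [(z - 2)^2] q = -1/8; multiply by 2! = 2 to get -1/4.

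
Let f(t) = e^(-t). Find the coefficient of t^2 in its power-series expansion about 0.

1/2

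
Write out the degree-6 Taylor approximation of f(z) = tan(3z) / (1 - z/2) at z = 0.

Take the Cauchy product of the two expansions.
[z^0] = 0;  [z^1] = 3;  [z^2] = 3/2;  [z^3] = 39/4;  [z^4] = 39/8;  [z^5] = 2787/80;  [z^6] = 2787/160.

2787*z^6/160 + 2787*z^5/80 + 39*z^4/8 + 39*z^3/4 + 3*z^2/2 + 3*z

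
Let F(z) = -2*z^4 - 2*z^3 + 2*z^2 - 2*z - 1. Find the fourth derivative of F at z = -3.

-48

From the series, [(z + 3)^4] F = -2; multiply by 4! = 24 to get -48.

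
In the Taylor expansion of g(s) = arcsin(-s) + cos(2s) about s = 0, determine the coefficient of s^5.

-3/40

Add the two expansions coefficient-wise.
[s^0] = 1;  [s^1] = -1;  [s^2] = -2;  [s^3] = -1/6;  [s^4] = 2/3;  [s^5] = -3/40.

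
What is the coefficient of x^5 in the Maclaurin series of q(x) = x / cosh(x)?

Write the quotient as an unknown series and match coefficients against numerator = denominator · series.
So c_5 = q^(5)(0)/5! = 5/24.

5/24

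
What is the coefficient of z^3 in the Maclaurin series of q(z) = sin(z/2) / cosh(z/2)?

Divide the numerator series by the denominator series (power-series long division).
q(0) = 0
q′(0) = 1/2
q′′(0) = 0
q′′′(0) = -1/2

-1/12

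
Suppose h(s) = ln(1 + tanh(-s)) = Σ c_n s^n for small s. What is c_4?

1/12

Plug the Maclaurin series of the inner function into that of the outer and collect terms.
h(0) = 0
h′(0) = -1
h′′(0) = -1
h′′′(0) = 0
h^(4)(0) = 2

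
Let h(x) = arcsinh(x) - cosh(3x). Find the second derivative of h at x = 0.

Expand each term separately and add.
The coefficient of x^2 in the expansion is -9/2, so h′′(0) = 2! * (-9/2) = -9.

-9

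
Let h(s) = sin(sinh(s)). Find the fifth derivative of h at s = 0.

-8

Let u equal the inner series; expand the outer function in u and truncate.
The coefficient of s^5 in the expansion is -1/15, so h^(5)(0) = 5! * (-1/15) = -8.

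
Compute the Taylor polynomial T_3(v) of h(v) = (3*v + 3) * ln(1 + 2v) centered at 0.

Multiply each power in the prefactor through the base expansion.
h(0) = 0
h′(0) = 6
h′′(0) = 0
h′′′(0) = 12

2*v^3 + 6*v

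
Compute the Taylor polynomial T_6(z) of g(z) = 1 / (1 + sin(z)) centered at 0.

17*z^6/45 - 61*z^5/120 + 2*z^4/3 - 5*z^3/6 + z^2 - z + 1

Expand as Σ (-1)^k u^k with u equal to the inner function's series.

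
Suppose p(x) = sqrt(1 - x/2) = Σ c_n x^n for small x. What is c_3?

-1/128

[x^0] = 1;  [x^1] = -1/4;  [x^2] = -1/32;  [x^3] = -1/128.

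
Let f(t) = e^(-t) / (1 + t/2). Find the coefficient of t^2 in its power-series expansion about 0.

5/4

Write out both Maclaurin series and multiply, keeping only the needed powers.
[t^0] = 1;  [t^1] = -3/2;  [t^2] = 5/4.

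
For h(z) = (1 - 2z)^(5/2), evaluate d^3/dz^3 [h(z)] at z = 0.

-15

The coefficient of z^3 in the expansion is -5/2, so h′′′(0) = 3! * (-5/2) = -15.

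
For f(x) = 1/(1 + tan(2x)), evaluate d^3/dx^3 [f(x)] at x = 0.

Compose series: expand the inner function first, then feed it into the outer expansion.
The coefficient of x^3 in the expansion is -32/3, so f′′′(0) = 3! * (-32/3) = -64.

-64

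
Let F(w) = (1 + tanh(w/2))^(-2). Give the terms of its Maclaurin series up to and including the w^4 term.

3*w^4/16 - 5*w^3/12 + 3*w^2/4 - w + 1

Let u equal the inner series; expand the outer function in u and truncate.
F(0) = 1
F′(0) = -1
F′′(0) = 3/2
F′′′(0) = -5/2
F^(4)(0) = 9/2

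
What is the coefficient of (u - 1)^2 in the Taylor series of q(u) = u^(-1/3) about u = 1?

[(u - 1)^0] = 1;  [(u - 1)^1] = -1/3;  [(u - 1)^2] = 2/9.

2/9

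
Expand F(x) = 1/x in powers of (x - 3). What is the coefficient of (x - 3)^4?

1/243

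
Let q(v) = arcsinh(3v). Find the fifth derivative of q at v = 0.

Differentiate repeatedly and evaluate at the center.
The coefficient of v^5 in the expansion is 729/40, so q^(5)(0) = 5! * (729/40) = 2187.

2187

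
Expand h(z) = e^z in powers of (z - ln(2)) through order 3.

(z - ln(2))^3/3 + (z - ln(2))^2 + 2*(z - ln(2)) + 2

h(ln(2)) = 2
h′(ln(2)) = 2
h′′(ln(2)) = 2
h′′′(ln(2)) = 2
Then c_k = h^(k)(ln(2))/k! gives each Taylor coefficient.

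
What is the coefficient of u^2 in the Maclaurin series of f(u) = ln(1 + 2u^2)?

2

f(0) = 0
f′(0) = 0
f′′(0) = 4
So c_2 = f′′(0)/2! = 2.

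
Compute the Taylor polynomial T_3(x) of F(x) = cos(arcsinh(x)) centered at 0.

1 - x^2/2

Let u equal the inner series; expand the outer function in u and truncate.
[x^0] = 1;  [x^1] = 0;  [x^2] = -1/2;  [x^3] = 0.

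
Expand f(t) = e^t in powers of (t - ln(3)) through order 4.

Use the known series and substitute for the argument.
f(ln(3)) = 3
f′(ln(3)) = 3
f′′(ln(3)) = 3
f′′′(ln(3)) = 3
f^(4)(ln(3)) = 3
Dividing each by k! gives the coefficients c_0, ..., c_4.

(t - ln(3))^4/8 + (t - ln(3))^3/2 + 3*(t - ln(3))^2/2 + 3*(t - ln(3)) + 3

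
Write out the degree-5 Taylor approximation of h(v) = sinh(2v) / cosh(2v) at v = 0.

Write the quotient as an unknown series and match coefficients against numerator = denominator · series.
h(0) = 0
h′(0) = 2
h′′(0) = 0
h′′′(0) = -16
h^(4)(0) = 0
h^(5)(0) = 512

64*v^5/15 - 8*v^3/3 + 2*v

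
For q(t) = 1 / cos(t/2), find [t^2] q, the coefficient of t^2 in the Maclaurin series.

1/8

Invert the denominator's series and multiply.
q(0) = 1
q′(0) = 0
q′′(0) = 1/4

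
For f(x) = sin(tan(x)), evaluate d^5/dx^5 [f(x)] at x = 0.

-3

Compose series: expand the inner function first, then feed it into the outer expansion.
The coefficient of x^5 in the expansion is -1/40, so f^(5)(0) = 5! * (-1/40) = -3.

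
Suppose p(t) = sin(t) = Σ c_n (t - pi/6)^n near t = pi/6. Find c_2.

[(t - pi/6)^0] = 1/2;  [(t - pi/6)^1] = sqrt(3)/2;  [(t - pi/6)^2] = -1/4.

-1/4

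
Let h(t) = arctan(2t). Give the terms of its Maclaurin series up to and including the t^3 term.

Compute the successive derivatives at the expansion point and divide by k!.
[t^0] = 0;  [t^1] = 2;  [t^2] = 0;  [t^3] = -8/3.

-8*t^3/3 + 2*t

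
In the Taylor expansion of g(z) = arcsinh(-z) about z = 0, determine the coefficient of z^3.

1/6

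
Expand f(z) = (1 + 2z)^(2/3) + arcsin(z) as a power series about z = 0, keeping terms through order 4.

-112*z^4/243 + 91*z^3/162 - 4*z^2/9 + 7*z/3 + 1

Combine the two series term by term.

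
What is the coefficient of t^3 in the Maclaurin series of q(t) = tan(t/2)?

1/24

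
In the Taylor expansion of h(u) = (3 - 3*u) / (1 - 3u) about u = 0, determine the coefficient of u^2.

18

Distribute the polynomial across the series and collect like powers.
h(0) = 3
h′(0) = 6
h′′(0) = 36
The Taylor polynomial is Σ h^(k)(0)/k! · u^k.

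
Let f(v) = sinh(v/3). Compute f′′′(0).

1/27

Compute the successive derivatives at the expansion point and divide by k!.
From the series, [v^3] f = 1/162; multiply by 3! = 6 to get 1/27.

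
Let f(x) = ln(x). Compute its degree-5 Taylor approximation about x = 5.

(x - 5)^5/15625 - (x - 5)^4/2500 + (x - 5)^3/375 - (x - 5)^2/50 + (x - 5)/5 + ln(5)

Differentiate repeatedly and evaluate at the center.
f(5) = ln(5)
f′(5) = 1/5
f′′(5) = -1/25
f′′′(5) = 2/125
f^(4)(5) = -6/625
f^(5)(5) = 24/3125
The Taylor polynomial is Σ f^(k)(5)/k! · (x - 5)^k.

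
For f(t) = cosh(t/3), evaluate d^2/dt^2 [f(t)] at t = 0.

From the series, [t^2] f = 1/18; multiply by 2! = 2 to get 1/9.

1/9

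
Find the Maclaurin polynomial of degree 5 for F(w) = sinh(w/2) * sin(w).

Write out both Maclaurin series and multiply, keeping only the needed powers.
F(0) = 0
F′(0) = 0
F′′(0) = 1
F′′′(0) = 0
F^(4)(0) = -3/2
F^(5)(0) = 0
Dividing each by k! gives the coefficients c_0, ..., c_5.

-w^4/16 + w^2/2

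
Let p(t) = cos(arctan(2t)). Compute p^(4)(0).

Compose series: expand the inner function first, then feed it into the outer expansion.
From the series, [t^4] p = 6; multiply by 4! = 24 to get 144.

144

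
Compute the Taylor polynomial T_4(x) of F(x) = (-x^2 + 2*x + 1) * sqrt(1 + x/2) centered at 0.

Multiply each power in the prefactor through the base expansion.
F(0) = 1
F′(0) = 9/4
F′′(0) = -17/16
F′′′(0) = -117/64
F^(4)(0) = 273/256

91*x^4/2048 - 39*x^3/128 - 17*x^2/32 + 9*x/4 + 1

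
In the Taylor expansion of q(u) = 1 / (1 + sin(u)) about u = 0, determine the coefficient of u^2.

Write 1/(1+u) = 1 - u + u^2 - u^3 + ... and substitute the series for u.
q(0) = 1
q′(0) = -1
q′′(0) = 2
So c_2 = q′′(0)/2! = 1.

1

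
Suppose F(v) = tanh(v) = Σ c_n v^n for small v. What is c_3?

F(0) = 0
F′(0) = 1
F′′(0) = 0
F′′′(0) = -2

-1/3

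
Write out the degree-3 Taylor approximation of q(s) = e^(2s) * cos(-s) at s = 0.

s^3/3 + 3*s^2/2 + 2*s + 1

Expand each factor separately, then convolve coefficients.
q(0) = 1
q′(0) = 2
q′′(0) = 3
q′′′(0) = 2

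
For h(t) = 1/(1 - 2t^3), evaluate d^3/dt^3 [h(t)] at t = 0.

From the series, [t^3] h = 2; multiply by 3! = 6 to get 12.

12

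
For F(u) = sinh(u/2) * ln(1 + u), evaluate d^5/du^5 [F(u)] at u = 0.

-65/4

Take the Cauchy product of the two expansions.
From the series, [u^5] F = -13/96; multiply by 5! = 120 to get -65/4.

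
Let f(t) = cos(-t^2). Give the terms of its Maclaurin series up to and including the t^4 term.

[t^0] = 1;  [t^1] = 0;  [t^2] = 0;  [t^3] = 0;  [t^4] = -1/2.

1 - t^4/2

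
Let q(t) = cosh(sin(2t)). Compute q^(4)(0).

Substitute the inner expansion into the outer series and collect powers.
From the series, [t^4] q = -2; multiply by 4! = 24 to get -48.

-48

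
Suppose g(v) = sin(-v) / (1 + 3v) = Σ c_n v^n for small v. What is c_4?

53/2

Expand each factor separately, then convolve coefficients.
[v^0] = 0;  [v^1] = -1;  [v^2] = 3;  [v^3] = -53/6;  [v^4] = 53/2.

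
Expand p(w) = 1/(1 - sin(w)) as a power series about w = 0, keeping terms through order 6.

17*w^6/45 + 61*w^5/120 + 2*w^4/3 + 5*w^3/6 + w^2 + w + 1

Let u equal the inner series; expand the outer function in u and truncate.
p(0) = 1
p′(0) = 1
p′′(0) = 2
p′′′(0) = 5
p^(4)(0) = 16
p^(5)(0) = 61
p^(6)(0) = 272
The Taylor polynomial is Σ p^(k)(0)/k! · w^k.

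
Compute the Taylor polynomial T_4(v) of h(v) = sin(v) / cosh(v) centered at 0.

Divide the numerator series by the denominator series (power-series long division).
h(0) = 0
h′(0) = 1
h′′(0) = 0
h′′′(0) = -4
h^(4)(0) = 0
Then c_k = h^(k)(0)/k! gives each Taylor coefficient.

-2*v^3/3 + v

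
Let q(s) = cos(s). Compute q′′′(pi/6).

1/2

Differentiate repeatedly and evaluate at the center.
The coefficient of (s - pi/6)^3 in the expansion is 1/12, so q′′′(pi/6) = 3! * (1/12) = 1/2.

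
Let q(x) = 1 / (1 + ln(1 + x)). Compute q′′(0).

Use the geometric series for the reciprocal, then substitute.
The coefficient of x^2 in the expansion is 3/2, so q′′(0) = 2! * (3/2) = 3.

3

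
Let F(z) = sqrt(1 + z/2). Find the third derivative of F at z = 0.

3/64

Apply the Taylor formula c_k = f^(k)(a)/k!.
The coefficient of z^3 in the expansion is 1/128, so F′′′(0) = 3! * (1/128) = 3/64.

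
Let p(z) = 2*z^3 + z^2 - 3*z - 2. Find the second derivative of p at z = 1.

14

The coefficient of (z - 1)^2 in the expansion is 7, so p′′(1) = 2! * (7) = 14.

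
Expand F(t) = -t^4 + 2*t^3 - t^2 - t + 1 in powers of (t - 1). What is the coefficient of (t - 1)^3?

F(1) = 0
F′(1) = -1
F′′(1) = -2
F′′′(1) = -12

-2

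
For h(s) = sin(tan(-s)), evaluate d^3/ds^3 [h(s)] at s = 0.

Plug the Maclaurin series of the inner function into that of the outer and collect terms.
The coefficient of s^3 in the expansion is -1/6, so h′′′(0) = 3! * (-1/6) = -1.

-1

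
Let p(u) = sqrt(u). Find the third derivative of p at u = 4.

3/256

The coefficient of (u - 4)^3 in the expansion is 1/512, so p′′′(4) = 3! * (1/512) = 3/256.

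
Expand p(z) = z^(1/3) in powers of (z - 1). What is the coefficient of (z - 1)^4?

-10/243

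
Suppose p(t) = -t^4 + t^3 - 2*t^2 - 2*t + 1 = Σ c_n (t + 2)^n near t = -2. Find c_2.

-32

p(-2) = -27
p′(-2) = 50
p′′(-2) = -64
So c_2 = p′′(-2)/2! = -32.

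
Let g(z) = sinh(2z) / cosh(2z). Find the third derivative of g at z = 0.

Write the quotient as an unknown series and match coefficients against numerator = denominator · series.
From the series, [z^3] g = -8/3; multiply by 3! = 6 to get -16.

-16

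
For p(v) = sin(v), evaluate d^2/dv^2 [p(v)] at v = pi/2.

Differentiate repeatedly and evaluate at the center.
The coefficient of (v - pi/2)^2 in the expansion is -1/2, so p′′(pi/2) = 2! * (-1/2) = -1.

-1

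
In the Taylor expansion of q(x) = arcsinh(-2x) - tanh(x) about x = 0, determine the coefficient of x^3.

Combine the two series term by term.
q(0) = 0
q′(0) = -3
q′′(0) = 0
q′′′(0) = 10
The Taylor polynomial is Σ q^(k)(0)/k! · x^k.

5/3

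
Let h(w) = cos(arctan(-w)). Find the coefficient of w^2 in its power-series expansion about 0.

Plug the Maclaurin series of the inner function into that of the outer and collect terms.
h(0) = 1
h′(0) = 0
h′′(0) = -1
Then c_k = h^(k)(0)/k! gives each Taylor coefficient.

-1/2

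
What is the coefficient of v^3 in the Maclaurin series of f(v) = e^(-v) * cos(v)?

1/3

Write out both Maclaurin series and multiply, keeping only the needed powers.
f(0) = 1
f′(0) = -1
f′′(0) = 0
f′′′(0) = 2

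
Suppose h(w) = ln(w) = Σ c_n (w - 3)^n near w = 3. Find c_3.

1/81

[(w - 3)^0] = ln(3);  [(w - 3)^1] = 1/3;  [(w - 3)^2] = -1/18;  [(w - 3)^3] = 1/81.
So c_3 = h′′′(3)/3! = 1/81.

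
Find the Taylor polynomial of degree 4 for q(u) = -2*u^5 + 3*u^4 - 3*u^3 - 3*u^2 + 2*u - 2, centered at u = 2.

-17*(u - 2)^4 - 59*(u - 2)^3 - 109*(u - 2)^2 - 110*(u - 2) - 50

Use the known series and substitute for the argument.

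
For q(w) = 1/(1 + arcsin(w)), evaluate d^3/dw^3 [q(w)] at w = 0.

-7

Substitute the inner expansion into the outer series and collect powers.
From the series, [w^3] q = -7/6; multiply by 3! = 6 to get -7.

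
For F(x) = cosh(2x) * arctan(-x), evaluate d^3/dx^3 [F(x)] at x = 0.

Expand each factor separately, then convolve coefficients.
The coefficient of x^3 in the expansion is -5/3, so F′′′(0) = 3! * (-5/3) = -10.

-10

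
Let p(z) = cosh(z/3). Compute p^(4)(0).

1/81

From the series, [z^4] p = 1/1944; multiply by 4! = 24 to get 1/81.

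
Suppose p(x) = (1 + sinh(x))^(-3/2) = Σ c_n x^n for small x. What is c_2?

Substitute the inner expansion into the outer series and collect powers.

15/8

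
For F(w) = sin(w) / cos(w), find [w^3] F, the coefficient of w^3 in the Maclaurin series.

Write the quotient as an unknown series and match coefficients against numerator = denominator · series.
F(0) = 0
F′(0) = 1
F′′(0) = 0
F′′′(0) = 2

1/3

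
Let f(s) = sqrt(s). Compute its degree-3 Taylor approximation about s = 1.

f(1) = 1
f′(1) = 1/2
f′′(1) = -1/4
f′′′(1) = 3/8
Then c_k = f^(k)(1)/k! gives each Taylor coefficient.

(s - 1)^3/16 - (s - 1)^2/8 + (s - 1)/2 + 1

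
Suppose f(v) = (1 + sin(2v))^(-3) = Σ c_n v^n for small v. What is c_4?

Compose series: expand the inner function first, then feed it into the outer expansion.
So c_4 = f^(4)(0)/4! = 208.

208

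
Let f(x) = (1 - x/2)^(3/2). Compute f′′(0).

The coefficient of x^2 in the expansion is 3/32, so f′′(0) = 2! * (3/32) = 3/16.

3/16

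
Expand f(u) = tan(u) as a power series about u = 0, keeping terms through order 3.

u^3/3 + u

Differentiate repeatedly and evaluate at the center.
[u^0] = 0;  [u^1] = 1;  [u^2] = 0;  [u^3] = 1/3.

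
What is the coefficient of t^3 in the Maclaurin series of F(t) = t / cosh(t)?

-1/2

Write the quotient as an unknown series and match coefficients against numerator = denominator · series.
So c_3 = F′′′(0)/3! = -1/2.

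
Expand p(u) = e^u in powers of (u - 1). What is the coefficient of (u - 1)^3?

e/6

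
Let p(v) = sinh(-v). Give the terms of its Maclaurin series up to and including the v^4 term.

-v^3/6 - v

[v^0] = 0;  [v^1] = -1;  [v^2] = 0;  [v^3] = -1/6;  [v^4] = 0.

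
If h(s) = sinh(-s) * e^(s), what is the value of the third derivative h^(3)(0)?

-4

Multiply the two series term by term and collect like powers.
From the series, [s^3] h = -2/3; multiply by 3! = 6 to get -4.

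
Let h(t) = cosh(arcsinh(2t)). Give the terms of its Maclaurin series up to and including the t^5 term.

Substitute the inner expansion into the outer series and collect powers.
[t^0] = 1;  [t^1] = 0;  [t^2] = 2;  [t^3] = 0;  [t^4] = -2;  [t^5] = 0.

-2*t^4 + 2*t^2 + 1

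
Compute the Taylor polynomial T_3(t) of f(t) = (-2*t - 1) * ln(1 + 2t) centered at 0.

4*t^3/3 - 2*t^2 - 2*t

Distribute the polynomial across the series and collect like powers.
[t^0] = 0;  [t^1] = -2;  [t^2] = -2;  [t^3] = 4/3.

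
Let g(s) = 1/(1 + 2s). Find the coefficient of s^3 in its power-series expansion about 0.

-8

Differentiate repeatedly and evaluate at the center.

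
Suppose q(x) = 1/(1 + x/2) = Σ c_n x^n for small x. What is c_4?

1/16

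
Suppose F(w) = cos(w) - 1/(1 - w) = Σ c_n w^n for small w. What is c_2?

Expand each term separately and add.
[w^0] = 0;  [w^1] = -1;  [w^2] = -3/2.
So c_2 = F′′(0)/2! = -3/2.

-3/2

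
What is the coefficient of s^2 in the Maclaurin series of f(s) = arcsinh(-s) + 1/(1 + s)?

1

Expand each term separately and add.
f(0) = 1
f′(0) = -2
f′′(0) = 2
So c_2 = f′′(0)/2! = 1.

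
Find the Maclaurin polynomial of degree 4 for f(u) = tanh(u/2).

-u^3/24 + u/2

Compute the successive derivatives at the expansion point and divide by k!.
f(0) = 0
f′(0) = 1/2
f′′(0) = 0
f′′′(0) = -1/4
f^(4)(0) = 0
Dividing each by k! gives the coefficients c_0, ..., c_4.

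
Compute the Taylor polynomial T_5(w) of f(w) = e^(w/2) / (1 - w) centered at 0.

6331*w^5/3840 + 211*w^4/128 + 79*w^3/48 + 13*w^2/8 + 3*w/2 + 1

Write out both Maclaurin series and multiply, keeping only the needed powers.
[w^0] = 1;  [w^1] = 3/2;  [w^2] = 13/8;  [w^3] = 79/48;  [w^4] = 211/128;  [w^5] = 6331/3840.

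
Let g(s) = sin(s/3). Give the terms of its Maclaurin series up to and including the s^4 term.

Apply the Taylor formula c_k = f^(k)(a)/k!.
[s^0] = 0;  [s^1] = 1/3;  [s^2] = 0;  [s^3] = -1/162;  [s^4] = 0.

-s^3/162 + s/3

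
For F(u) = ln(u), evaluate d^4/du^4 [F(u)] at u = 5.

-6/625

From the series, [(u - 5)^4] F = -1/2500; multiply by 4! = 24 to get -6/625.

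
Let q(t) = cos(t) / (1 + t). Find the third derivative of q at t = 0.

-3

Multiply the two series term by term and collect like powers.
The coefficient of t^3 in the expansion is -1/2, so q′′′(0) = 3! * (-1/2) = -3.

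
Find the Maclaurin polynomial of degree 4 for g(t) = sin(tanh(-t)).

Compose series: expand the inner function first, then feed it into the outer expansion.
[t^0] = 0;  [t^1] = -1;  [t^2] = 0;  [t^3] = 1/2;  [t^4] = 0.

t^3/2 - t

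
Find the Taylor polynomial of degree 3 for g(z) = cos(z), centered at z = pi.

(z - pi)^2/2 - 1

Compute the successive derivatives at the expansion point and divide by k!.
g(pi) = -1
g′(pi) = 0
g′′(pi) = 1
g′′′(pi) = 0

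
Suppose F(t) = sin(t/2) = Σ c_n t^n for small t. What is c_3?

Differentiate repeatedly and evaluate at the center.

-1/48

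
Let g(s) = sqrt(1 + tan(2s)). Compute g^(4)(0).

Plug the Maclaurin series of the inner function into that of the outer and collect terms.
From the series, [s^4] g = -47/24; multiply by 4! = 24 to get -47.

-47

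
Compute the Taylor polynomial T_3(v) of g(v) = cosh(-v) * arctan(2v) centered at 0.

-5*v^3/3 + 2*v

Write out both Maclaurin series and multiply, keeping only the needed powers.
g(0) = 0
g′(0) = 2
g′′(0) = 0
g′′′(0) = -10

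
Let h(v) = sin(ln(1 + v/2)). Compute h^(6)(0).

Substitute the inner expansion into the outer series and collect powers.
The coefficient of v^6 in the expansion is 1/512, so h^(6)(0) = 6! * (1/512) = 45/32.

45/32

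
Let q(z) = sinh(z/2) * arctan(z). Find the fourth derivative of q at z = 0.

Expand each factor separately, then convolve coefficients.
The coefficient of z^4 in the expansion is -7/48, so q^(4)(0) = 4! * (-7/48) = -7/2.

-7/2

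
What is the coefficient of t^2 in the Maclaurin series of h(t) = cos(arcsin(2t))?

-2

Compose series: expand the inner function first, then feed it into the outer expansion.
h(0) = 1
h′(0) = 0
h′′(0) = -4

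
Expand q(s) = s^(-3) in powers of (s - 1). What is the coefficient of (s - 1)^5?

Differentiate repeatedly and evaluate at the center.
q(1) = 1
q′(1) = -3
q′′(1) = 12
q′′′(1) = -60
q^(4)(1) = 360
q^(5)(1) = -2520

-21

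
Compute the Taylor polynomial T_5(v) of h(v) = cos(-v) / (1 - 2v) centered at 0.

Expand each factor separately, then convolve coefficients.

337*v^5/12 + 337*v^4/24 + 7*v^3 + 7*v^2/2 + 2*v + 1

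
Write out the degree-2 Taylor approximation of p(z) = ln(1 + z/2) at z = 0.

-z^2/8 + z/2

Compute the successive derivatives at the expansion point and divide by k!.
p(0) = 0
p′(0) = 1/2
p′′(0) = -1/4
The Taylor polynomial is Σ p^(k)(0)/k! · z^k.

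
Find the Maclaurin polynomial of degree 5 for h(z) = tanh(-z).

-2*z^5/15 + z^3/3 - z

Compute the successive derivatives at the expansion point and divide by k!.
h(0) = 0
h′(0) = -1
h′′(0) = 0
h′′′(0) = 2
h^(4)(0) = 0
h^(5)(0) = -16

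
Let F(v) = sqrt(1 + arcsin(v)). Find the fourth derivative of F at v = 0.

Plug the Maclaurin series of the inner function into that of the outer and collect terms.
The coefficient of v^4 in the expansion is -31/384, so F^(4)(0) = 4! * (-31/384) = -31/16.

-31/16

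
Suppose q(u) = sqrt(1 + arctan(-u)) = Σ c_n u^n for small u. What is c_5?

-83/1280

Plug the Maclaurin series of the inner function into that of the outer and collect terms.
q(0) = 1
q′(0) = -1/2
q′′(0) = -1/4
q′′′(0) = 5/8
q^(4)(0) = 17/16
q^(5)(0) = -249/32
Then c_k = q^(k)(0)/k! gives each Taylor coefficient.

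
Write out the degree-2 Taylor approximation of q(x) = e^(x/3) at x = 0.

x^2/18 + x/3 + 1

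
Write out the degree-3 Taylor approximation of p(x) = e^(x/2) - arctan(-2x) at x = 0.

-127*x^3/48 + x^2/8 + 5*x/2 + 1

Combine the two series term by term.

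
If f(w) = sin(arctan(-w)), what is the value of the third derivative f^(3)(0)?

3

Plug the Maclaurin series of the inner function into that of the outer and collect terms.
The coefficient of w^3 in the expansion is 1/2, so f′′′(0) = 3! * (1/2) = 3.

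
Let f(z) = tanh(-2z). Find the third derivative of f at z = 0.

16

Use the known series and substitute for the argument.
From the series, [z^3] f = 8/3; multiply by 3! = 6 to get 16.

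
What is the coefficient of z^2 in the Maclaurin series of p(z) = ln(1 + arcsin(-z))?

-1/2

Substitute the inner expansion into the outer series and collect powers.
p(0) = 0
p′(0) = -1
p′′(0) = -1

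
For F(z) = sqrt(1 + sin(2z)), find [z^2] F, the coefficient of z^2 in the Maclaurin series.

Plug the Maclaurin series of the inner function into that of the outer and collect terms.
F(0) = 1
F′(0) = 1
F′′(0) = -1
So c_2 = F′′(0)/2! = -1/2.

-1/2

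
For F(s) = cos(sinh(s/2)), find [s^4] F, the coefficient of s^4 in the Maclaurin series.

Substitute the inner expansion into the outer series and collect powers.
[s^0] = 1;  [s^1] = 0;  [s^2] = -1/8;  [s^3] = 0;  [s^4] = -1/128.
So c_4 = F^(4)(0)/4! = -1/128.

-1/128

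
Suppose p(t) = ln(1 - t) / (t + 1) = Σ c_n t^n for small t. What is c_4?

Use 1/(1 - r) = Σ r^k on the denominator, then take the Cauchy product.
[t^0] = 0;  [t^1] = -1;  [t^2] = 1/2;  [t^3] = -5/6;  [t^4] = 7/12.
So c_4 = p^(4)(0)/4! = 7/12.

7/12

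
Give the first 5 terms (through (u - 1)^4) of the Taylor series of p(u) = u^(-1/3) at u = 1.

35*(u - 1)^4/243 - 14*(u - 1)^3/81 + 2*(u - 1)^2/9 - (u - 1)/3 + 1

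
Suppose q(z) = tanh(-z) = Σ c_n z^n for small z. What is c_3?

c_3 = q′′′(0)/3! = 1/3.

1/3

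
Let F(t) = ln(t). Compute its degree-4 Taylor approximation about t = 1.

F(1) = 0
F′(1) = 1
F′′(1) = -1
F′′′(1) = 2
F^(4)(1) = -6

-(t - 1)^4/4 + (t - 1)^3/3 - (t - 1)^2/2 + (t - 1)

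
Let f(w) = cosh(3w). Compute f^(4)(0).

81

The coefficient of w^4 in the expansion is 27/8, so f^(4)(0) = 4! * (27/8) = 81.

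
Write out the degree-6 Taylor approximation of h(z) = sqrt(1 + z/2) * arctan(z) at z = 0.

Write out both Maclaurin series and multiply, keeping only the needed powers.
h(0) = 0
h′(0) = 1
h′′(0) = 1/2
h′′′(0) = -35/16
h^(4)(0) = -29/16
h^(5)(0) = 6389/256
h^(6)(0) = 17787/512

5929*z^6/122880 + 6389*z^5/30720 - 29*z^4/384 - 35*z^3/96 + z^2/4 + z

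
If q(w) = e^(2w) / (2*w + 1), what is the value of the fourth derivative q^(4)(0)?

Expand 1/(denominator) as a geometric series and multiply by the numerator's series.
The coefficient of w^4 in the expansion is 6, so q^(4)(0) = 4! * (6) = 144.

144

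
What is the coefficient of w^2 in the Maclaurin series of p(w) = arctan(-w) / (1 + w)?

1

Expand each factor separately, then convolve coefficients.
[w^0] = 0;  [w^1] = -1;  [w^2] = 1.
So c_2 = p′′(0)/2! = 1.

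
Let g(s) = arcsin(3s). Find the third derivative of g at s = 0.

27

Differentiate repeatedly and evaluate at the center.
The coefficient of s^3 in the expansion is 9/2, so g′′′(0) = 3! * (9/2) = 27.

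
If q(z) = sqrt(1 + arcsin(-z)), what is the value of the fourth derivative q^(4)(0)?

-31/16

Compose series: expand the inner function first, then feed it into the outer expansion.
The coefficient of z^4 in the expansion is -31/384, so q^(4)(0) = 4! * (-31/384) = -31/16.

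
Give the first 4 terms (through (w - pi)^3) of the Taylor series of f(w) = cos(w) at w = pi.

(w - pi)^2/2 - 1

Use the known series and substitute for the argument.
f(pi) = -1
f′(pi) = 0
f′′(pi) = 1
f′′′(pi) = 0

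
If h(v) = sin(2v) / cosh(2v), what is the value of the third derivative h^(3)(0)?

-32

Invert the denominator's series and multiply.
From the series, [v^3] h = -16/3; multiply by 3! = 6 to get -32.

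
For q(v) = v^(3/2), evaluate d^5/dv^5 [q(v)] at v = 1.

Compute the successive derivatives at the expansion point and divide by k!.
From the series, [(v - 1)^5] q = -3/256; multiply by 5! = 120 to get -45/32.

-45/32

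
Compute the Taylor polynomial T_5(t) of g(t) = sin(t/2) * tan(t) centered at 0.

Write out both Maclaurin series and multiply, keeping only the needed powers.
g(0) = 0
g′(0) = 0
g′′(0) = 1
g′′′(0) = 0
g^(4)(0) = 7/2
g^(5)(0) = 0

7*t^4/48 + t^2/2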